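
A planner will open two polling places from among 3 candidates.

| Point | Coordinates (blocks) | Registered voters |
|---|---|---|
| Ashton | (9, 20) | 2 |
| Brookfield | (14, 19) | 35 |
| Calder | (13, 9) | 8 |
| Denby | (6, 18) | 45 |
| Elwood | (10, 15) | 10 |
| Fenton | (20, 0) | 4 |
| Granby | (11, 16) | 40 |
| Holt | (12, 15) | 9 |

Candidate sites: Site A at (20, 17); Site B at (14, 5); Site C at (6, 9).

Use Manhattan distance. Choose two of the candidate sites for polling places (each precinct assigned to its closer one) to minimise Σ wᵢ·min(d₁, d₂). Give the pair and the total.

{Site A, Site C}, total 1427

Evaluate every pair (each demand assigned to the nearer of the two):
  {Site A, Site C}: total = 1427
  {Site A, Site B}: total = 1677
  {Site B, Site C}: total = 1695
Best pair: {Site A, Site C} with total 1427.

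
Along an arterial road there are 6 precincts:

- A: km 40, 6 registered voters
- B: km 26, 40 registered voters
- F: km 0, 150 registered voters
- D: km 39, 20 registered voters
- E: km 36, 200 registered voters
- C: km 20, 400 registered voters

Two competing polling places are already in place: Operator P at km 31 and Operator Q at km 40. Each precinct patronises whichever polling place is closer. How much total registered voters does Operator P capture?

The indifferent point is the midpoint (31+40)/2 = 35.5; precincts left of it (closer to Operator P at 31) go to Operator P, those right go to Operator Q.
  F at 0 (w=150) → Operator P
  C at 20 (w=400) → Operator P
  B at 26 (w=40) → Operator P
  E at 36 (w=200) → Operator Q
  D at 39 (w=20) → Operator Q
  A at 40 (w=6) → Operator Q
Operator P captures 590; Operator Q captures 226.

590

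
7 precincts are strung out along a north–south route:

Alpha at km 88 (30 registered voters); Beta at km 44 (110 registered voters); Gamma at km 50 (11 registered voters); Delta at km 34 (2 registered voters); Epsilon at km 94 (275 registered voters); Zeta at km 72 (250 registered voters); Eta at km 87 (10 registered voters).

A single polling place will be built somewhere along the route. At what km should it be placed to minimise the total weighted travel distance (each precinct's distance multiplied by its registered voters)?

For a sum of weighted absolute distances on a line, the optimum is the weighted median (not the mean). Total weight W = 688; half-weight = 344.
Sort by position and accumulate weight:
  km 34 (Delta, w=2) → cum 2
  km 44 (Beta, w=110) → cum 112
  km 50 (Gamma, w=11) → cum 123
  km 72 (Zeta, w=250) → cum 373  ≥ 344 → median here
  km 87 (Eta, w=10) → cum 383
  km 88 (Alpha, w=30) → cum 413
  km 94 (Epsilon, w=275) → cum 688
Optimal location: km 72.

x = 72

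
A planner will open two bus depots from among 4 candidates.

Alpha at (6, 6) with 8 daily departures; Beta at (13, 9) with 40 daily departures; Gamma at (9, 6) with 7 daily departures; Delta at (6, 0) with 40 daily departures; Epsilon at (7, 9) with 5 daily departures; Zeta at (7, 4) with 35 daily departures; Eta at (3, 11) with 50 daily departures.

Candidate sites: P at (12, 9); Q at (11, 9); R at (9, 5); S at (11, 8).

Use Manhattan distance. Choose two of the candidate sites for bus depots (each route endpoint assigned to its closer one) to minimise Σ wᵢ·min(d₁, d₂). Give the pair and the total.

Evaluate every pair (each demand assigned to the nearer of the two):
  {Q, R}: total = 1064
  {P, R}: total = 1079
  {R, S}: total = 1159
  {Q, S}: total = 1484
  {P, S}: total = 1499
  {P, Q}: total = 1534
Best pair: {Q, R} with total 1064.

{Q, R}, total 1064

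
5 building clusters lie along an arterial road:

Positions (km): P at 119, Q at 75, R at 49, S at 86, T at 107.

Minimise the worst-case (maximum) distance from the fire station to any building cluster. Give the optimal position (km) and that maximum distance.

location 84, max distance 35

The 1-center on a line is the midpoint of the two extreme points: leftmost at 49, rightmost at 119.
Optimal location = (49 + 119)/2 = 84; maximum distance = (119 − 49)/2 = 35.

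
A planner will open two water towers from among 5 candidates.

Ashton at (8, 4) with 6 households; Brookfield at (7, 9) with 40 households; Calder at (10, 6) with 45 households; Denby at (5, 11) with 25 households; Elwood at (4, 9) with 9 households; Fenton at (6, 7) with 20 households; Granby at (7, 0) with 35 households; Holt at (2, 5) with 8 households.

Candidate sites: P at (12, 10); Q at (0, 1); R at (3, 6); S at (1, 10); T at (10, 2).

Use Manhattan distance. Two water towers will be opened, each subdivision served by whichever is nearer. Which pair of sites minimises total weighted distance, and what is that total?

{R, T}, total 966

Evaluate every pair (each demand assigned to the nearer of the two):
  {R, T}: total = 966
  {S, T}: total = 1028
  {P, T}: total = 1168
  {P, R}: total = 1209
  {Q, R}: total = 1224
  {R, S}: total = 1244
  {P, Q}: total = 1359
  {P, S}: total = 1464
  {Q, T}: total = 1465
  {Q, S}: total = 1580
Best pair: {R, T} with total 966.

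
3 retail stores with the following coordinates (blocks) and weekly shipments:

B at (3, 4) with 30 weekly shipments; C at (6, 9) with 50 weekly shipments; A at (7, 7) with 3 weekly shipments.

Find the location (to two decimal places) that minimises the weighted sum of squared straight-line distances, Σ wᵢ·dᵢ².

(4.95, 7.12)

The minimiser of Σwᵢ‖p−pᵢ‖² is the weighted centroid p* = (Σwᵢpᵢ)/(Σwᵢ).
Σwᵢ = 83.
Σwᵢxᵢ = 30·3 + 50·6 + 3·7 = 411.
Σwᵢyᵢ = 30·4 + 50·9 + 3·7 = 591.
x* = 411/83 = 4.95, y* = 591/83 = 7.12.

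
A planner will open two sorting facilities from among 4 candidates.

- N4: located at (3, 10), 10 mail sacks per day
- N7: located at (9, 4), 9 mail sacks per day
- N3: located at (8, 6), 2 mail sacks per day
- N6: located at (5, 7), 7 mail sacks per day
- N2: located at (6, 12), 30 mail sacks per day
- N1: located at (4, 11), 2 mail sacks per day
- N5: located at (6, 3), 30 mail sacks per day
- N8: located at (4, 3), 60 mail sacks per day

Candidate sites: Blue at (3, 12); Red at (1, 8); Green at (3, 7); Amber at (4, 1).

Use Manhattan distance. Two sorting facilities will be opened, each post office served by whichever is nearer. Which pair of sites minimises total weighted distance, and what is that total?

{Blue, Amber}, total 493

Evaluate every pair (each demand assigned to the nearer of the two):
  {Blue, Amber}: total = 493
  {Green, Amber}: total = 618
  {Red, Amber}: total = 687
  {Blue, Green}: total = 731
  {Red, Green}: total = 897
  {Blue, Red}: total = 1055
Best pair: {Blue, Amber} with total 493.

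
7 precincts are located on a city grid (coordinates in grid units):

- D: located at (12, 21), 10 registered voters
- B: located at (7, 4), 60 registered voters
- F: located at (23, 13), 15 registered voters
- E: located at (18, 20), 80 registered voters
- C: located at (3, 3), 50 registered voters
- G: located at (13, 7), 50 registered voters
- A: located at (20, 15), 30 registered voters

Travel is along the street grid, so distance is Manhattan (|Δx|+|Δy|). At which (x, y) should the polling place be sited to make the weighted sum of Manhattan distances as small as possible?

Manhattan distance separates: Σwᵢ(|x−xᵢ|+|y−yᵢ|) = Σwᵢ|x−xᵢ| + Σwᵢ|y−yᵢ|, so x and y are optimised independently as 1-D weighted medians.
Total weight W = 295; half = 147.5.
x-coordinate, sorted with cumulative weight:
  x=3 (C, w=50) cum 50
  x=7 (B, w=60) cum 110
  x=12 (D, w=10) cum 120
  x=13 (G, w=50) cum 170  ← median
  x=18 (E, w=80) cum 250
  x=20 (A, w=30) cum 280
  x=23 (F, w=15) cum 295
⇒ x* = 13
y-coordinate, sorted with cumulative weight:
  y=3 (C, w=50) cum 50
  y=4 (B, w=60) cum 110
  y=7 (G, w=50) cum 160  ← median
  y=13 (F, w=15) cum 175
  y=15 (A, w=30) cum 205
  y=20 (E, w=80) cum 285
  y=21 (D, w=10) cum 295
⇒ y* = 7

(13, 7)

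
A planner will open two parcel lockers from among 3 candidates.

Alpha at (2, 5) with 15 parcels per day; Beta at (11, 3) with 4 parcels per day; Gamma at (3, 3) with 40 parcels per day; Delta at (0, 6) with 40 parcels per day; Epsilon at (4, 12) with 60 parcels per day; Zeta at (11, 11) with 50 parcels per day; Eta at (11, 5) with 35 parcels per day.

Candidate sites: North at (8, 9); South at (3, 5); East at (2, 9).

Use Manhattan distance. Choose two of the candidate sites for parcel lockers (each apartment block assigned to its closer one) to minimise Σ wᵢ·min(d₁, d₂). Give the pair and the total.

Evaluate every pair (each demand assigned to the nearer of the two):
  {North, South}: total = 1206
  {North, East}: total = 1371
  {South, East}: total = 1425
Best pair: {North, South} with total 1206.

{North, South}, total 1206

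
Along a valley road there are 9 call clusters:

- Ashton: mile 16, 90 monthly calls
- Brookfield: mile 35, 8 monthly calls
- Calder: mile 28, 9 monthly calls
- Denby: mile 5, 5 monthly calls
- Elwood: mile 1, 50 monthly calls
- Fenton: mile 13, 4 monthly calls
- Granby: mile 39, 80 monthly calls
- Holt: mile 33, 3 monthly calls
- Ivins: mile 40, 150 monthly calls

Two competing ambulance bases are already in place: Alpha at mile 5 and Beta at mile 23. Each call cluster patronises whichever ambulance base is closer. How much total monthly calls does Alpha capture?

59

The indifferent point is the midpoint (5+23)/2 = 14; call clusters left of it (closer to Alpha at 5) go to Alpha, those right go to Beta.
  Elwood at 1 (w=50) → Alpha
  Denby at 5 (w=5) → Alpha
  Fenton at 13 (w=4) → Alpha
  Ashton at 16 (w=90) → Beta
  Calder at 28 (w=9) → Beta
  Holt at 33 (w=3) → Beta
  Brookfield at 35 (w=8) → Beta
  Granby at 39 (w=80) → Beta
  Ivins at 40 (w=150) → Beta
Alpha captures 59; Beta captures 340.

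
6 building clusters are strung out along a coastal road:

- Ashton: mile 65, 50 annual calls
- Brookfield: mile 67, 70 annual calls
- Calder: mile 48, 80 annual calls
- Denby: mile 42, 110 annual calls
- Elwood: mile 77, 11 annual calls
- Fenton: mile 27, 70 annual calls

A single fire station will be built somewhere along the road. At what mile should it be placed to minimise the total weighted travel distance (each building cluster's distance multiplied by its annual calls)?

For a sum of weighted absolute distances on a line, the optimum is the weighted median (not the mean). Total weight W = 391; half-weight = 195.5.
Sort by position and accumulate weight:
  mile 27 (Fenton, w=70) → cum 70
  mile 42 (Denby, w=110) → cum 180
  mile 48 (Calder, w=80) → cum 260  ≥ 195.5 → median here
  mile 65 (Ashton, w=50) → cum 310
  mile 67 (Brookfield, w=70) → cum 380
  mile 77 (Elwood, w=11) → cum 391
Optimal location: mile 48.

x = 48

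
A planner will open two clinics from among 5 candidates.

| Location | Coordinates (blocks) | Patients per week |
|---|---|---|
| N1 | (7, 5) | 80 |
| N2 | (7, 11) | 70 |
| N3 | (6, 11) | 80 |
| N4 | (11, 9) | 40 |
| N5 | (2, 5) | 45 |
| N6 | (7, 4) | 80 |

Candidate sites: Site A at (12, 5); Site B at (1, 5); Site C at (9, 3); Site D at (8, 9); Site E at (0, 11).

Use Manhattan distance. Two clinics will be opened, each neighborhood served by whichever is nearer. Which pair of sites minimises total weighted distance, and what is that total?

{Site B, Site D}, total 1575

Evaluate every pair (each demand assigned to the nearer of the two):
  {Site B, Site D}: total = 1575
  {Site C, Site D}: total = 1615
  {Site D, Site E}: total = 1890
  {Site A, Site D}: total = 1980
  {Site C, Site E}: total = 2210
  {Site A, Site E}: total = 2410
  {Site B, Site C}: total = 2505
  {Site B, Site E}: total = 2575
  {Site A, Site C}: total = 2745
  {Site A, Site B}: total = 2775
Best pair: {Site B, Site D} with total 1575.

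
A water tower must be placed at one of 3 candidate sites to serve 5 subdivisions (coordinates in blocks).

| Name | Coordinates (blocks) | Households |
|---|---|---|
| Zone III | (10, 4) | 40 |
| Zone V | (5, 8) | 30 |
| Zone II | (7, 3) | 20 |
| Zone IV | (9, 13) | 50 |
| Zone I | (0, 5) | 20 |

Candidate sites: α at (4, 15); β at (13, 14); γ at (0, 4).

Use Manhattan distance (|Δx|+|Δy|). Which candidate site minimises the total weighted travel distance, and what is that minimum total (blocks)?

Total weighted distance at each candidate:
  α (4, 15): total = 1850
  β (13, 14): total = 1970
  γ (0, 4): total = 1750
Minimum is at γ with total 1750 blocks.

γ, total 1750 blocks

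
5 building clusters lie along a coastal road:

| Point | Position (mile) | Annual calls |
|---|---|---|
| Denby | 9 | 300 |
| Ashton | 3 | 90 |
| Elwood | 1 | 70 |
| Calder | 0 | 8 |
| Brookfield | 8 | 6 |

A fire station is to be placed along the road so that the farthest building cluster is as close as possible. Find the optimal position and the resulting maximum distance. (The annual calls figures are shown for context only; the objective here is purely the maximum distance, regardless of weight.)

location 4.5, max distance 4.5

The 1-center on a line is the midpoint of the two extreme points: leftmost at 0, rightmost at 9.
Optimal location = (0 + 9)/2 = 4.5; maximum distance = (9 − 0)/2 = 4.5.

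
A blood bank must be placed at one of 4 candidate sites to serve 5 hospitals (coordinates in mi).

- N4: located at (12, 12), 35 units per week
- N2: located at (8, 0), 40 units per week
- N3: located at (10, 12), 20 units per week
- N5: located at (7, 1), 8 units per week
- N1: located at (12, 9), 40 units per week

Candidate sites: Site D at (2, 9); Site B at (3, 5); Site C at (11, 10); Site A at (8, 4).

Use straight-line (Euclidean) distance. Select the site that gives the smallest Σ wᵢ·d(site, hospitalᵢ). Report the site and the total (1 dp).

Total weighted distance at each candidate:
  Site D (2, 9): total = 1444.4
  Site B (3, 5): total = 1319.1
  Site C (11, 10): total = 676.0
  Site A (8, 4): total = 919.4
Minimum is at Site C with total 676.0 mi.

Site C, total 676.0 mi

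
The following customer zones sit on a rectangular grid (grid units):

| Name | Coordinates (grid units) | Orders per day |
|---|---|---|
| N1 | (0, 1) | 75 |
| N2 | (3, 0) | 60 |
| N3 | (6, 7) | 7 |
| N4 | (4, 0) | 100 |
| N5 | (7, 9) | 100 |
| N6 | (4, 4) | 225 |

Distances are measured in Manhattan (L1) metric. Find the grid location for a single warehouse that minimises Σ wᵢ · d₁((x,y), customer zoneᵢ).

(4, 4)

Manhattan distance separates: Σwᵢ(|x−xᵢ|+|y−yᵢ|) = Σwᵢ|x−xᵢ| + Σwᵢ|y−yᵢ|, so x and y are optimised independently as 1-D weighted medians.
Total weight W = 567; half = 283.5.
x-coordinate, sorted with cumulative weight:
  x=0 (N1, w=75) cum 75
  x=3 (N2, w=60) cum 135
  x=4 (N4, w=100) cum 235
  x=4 (N6, w=225) cum 460  ← median
  x=6 (N3, w=7) cum 467
  x=7 (N5, w=100) cum 567
⇒ x* = 4
y-coordinate, sorted with cumulative weight:
  y=0 (N2, w=60) cum 60
  y=0 (N4, w=100) cum 160
  y=1 (N1, w=75) cum 235
  y=4 (N6, w=225) cum 460  ← median
  y=7 (N3, w=7) cum 467
  y=9 (N5, w=100) cum 567
⇒ y* = 4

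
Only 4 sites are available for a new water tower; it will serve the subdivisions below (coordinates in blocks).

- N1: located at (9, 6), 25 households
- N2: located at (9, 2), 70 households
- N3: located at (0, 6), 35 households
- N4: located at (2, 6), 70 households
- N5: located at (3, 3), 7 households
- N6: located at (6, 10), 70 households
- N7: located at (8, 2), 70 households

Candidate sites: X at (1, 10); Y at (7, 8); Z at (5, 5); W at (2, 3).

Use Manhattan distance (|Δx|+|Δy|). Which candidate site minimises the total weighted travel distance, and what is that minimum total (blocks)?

Z, total 1973 blocks

Total weighted distance at each candidate:
  X (1, 10): total = 3408
  Y (7, 8): total = 2228
  Z (5, 5): total = 1973
  W (2, 3): total = 2462
Minimum is at Z with total 1973 blocks.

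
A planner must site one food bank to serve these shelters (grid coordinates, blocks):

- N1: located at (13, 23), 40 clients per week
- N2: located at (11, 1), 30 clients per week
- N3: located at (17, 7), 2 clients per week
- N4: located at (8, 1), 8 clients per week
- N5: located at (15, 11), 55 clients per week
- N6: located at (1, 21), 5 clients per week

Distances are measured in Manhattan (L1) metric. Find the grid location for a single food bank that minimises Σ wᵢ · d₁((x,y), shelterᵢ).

Manhattan distance separates: Σwᵢ(|x−xᵢ|+|y−yᵢ|) = Σwᵢ|x−xᵢ| + Σwᵢ|y−yᵢ|, so x and y are optimised independently as 1-D weighted medians.
Total weight W = 140; half = 70.
x-coordinate, sorted with cumulative weight:
  x=1 (N6, w=5) cum 5
  x=8 (N4, w=8) cum 13
  x=11 (N2, w=30) cum 43
  x=13 (N1, w=40) cum 83  ← median
  x=15 (N5, w=55) cum 138
  x=17 (N3, w=2) cum 140
⇒ x* = 13
y-coordinate, sorted with cumulative weight:
  y=1 (N2, w=30) cum 30
  y=1 (N4, w=8) cum 38
  y=7 (N3, w=2) cum 40
  y=11 (N5, w=55) cum 95  ← median
  y=21 (N6, w=5) cum 100
  y=23 (N1, w=40) cum 140
⇒ y* = 11

(13, 11)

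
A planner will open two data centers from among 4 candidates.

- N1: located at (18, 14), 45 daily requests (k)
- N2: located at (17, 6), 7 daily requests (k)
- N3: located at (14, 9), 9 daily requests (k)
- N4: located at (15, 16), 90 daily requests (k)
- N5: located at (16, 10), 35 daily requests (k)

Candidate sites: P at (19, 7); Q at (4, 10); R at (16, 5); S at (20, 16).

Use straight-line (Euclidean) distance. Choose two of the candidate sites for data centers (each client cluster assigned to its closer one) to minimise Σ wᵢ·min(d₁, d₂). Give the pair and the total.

Evaluate every pair (each demand assigned to the nearer of the two):
  {P, S}: total = 789.9
  {R, S}: total = 802.4
  {Q, S}: total = 985.7
  {P, R}: total = 1403.2
  {P, Q}: total = 1417.2
  {Q, R}: total = 1634.1
Best pair: {P, S} with total 789.9.

{P, S}, total 789.9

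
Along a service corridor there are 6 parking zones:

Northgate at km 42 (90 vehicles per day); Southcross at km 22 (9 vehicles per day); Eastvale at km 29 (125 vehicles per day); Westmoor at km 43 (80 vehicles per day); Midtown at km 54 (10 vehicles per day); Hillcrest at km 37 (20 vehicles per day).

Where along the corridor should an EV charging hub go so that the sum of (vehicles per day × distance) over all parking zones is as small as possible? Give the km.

For a sum of weighted absolute distances on a line, the optimum is the weighted median (not the mean). Total weight W = 334; half-weight = 167.
Sort by position and accumulate weight:
  km 22 (Southcross, w=9) → cum 9
  km 29 (Eastvale, w=125) → cum 134
  km 37 (Hillcrest, w=20) → cum 154
  km 42 (Northgate, w=90) → cum 244  ≥ 167 → median here
  km 43 (Westmoor, w=80) → cum 324
  km 54 (Midtown, w=10) → cum 334
Optimal location: km 42.

x = 42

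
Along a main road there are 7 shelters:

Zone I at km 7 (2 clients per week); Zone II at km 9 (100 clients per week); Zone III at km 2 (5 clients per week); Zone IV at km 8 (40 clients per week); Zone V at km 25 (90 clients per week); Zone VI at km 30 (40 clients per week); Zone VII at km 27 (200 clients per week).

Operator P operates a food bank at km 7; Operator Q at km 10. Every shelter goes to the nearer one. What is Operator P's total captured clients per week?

The indifferent point is the midpoint (7+10)/2 = 8.5; shelters left of it (closer to Operator P at 7) go to Operator P, those right go to Operator Q.
  Zone III at 2 (w=5) → Operator P
  Zone I at 7 (w=2) → Operator P
  Zone IV at 8 (w=40) → Operator P
  Zone II at 9 (w=100) → Operator Q
  Zone V at 25 (w=90) → Operator Q
  Zone VII at 27 (w=200) → Operator Q
  Zone VI at 30 (w=40) → Operator Q
Operator P captures 47; Operator Q captures 430.

47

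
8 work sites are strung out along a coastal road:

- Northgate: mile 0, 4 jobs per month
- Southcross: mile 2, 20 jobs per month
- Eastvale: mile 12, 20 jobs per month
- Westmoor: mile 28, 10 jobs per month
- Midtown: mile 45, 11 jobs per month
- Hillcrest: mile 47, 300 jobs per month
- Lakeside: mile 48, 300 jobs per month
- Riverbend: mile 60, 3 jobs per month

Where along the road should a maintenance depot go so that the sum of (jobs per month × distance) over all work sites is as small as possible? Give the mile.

x = 47

For a sum of weighted absolute distances on a line, the optimum is the weighted median (not the mean). Total weight W = 668; half-weight = 334.
Sort by position and accumulate weight:
  mile 0 (Northgate, w=4) → cum 4
  mile 2 (Southcross, w=20) → cum 24
  mile 12 (Eastvale, w=20) → cum 44
  mile 28 (Westmoor, w=10) → cum 54
  mile 45 (Midtown, w=11) → cum 65
  mile 47 (Hillcrest, w=300) → cum 365  ≥ 334 → median here
  mile 48 (Lakeside, w=300) → cum 665
  mile 60 (Riverbend, w=3) → cum 668
Optimal location: mile 47.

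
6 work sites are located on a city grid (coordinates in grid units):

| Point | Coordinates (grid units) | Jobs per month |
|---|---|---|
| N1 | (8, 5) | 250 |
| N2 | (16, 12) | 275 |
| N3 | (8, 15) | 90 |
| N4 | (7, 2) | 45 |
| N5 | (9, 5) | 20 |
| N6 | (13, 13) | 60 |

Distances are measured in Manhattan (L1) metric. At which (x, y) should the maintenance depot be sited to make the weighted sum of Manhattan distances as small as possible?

Manhattan distance separates: Σwᵢ(|x−xᵢ|+|y−yᵢ|) = Σwᵢ|x−xᵢ| + Σwᵢ|y−yᵢ|, so x and y are optimised independently as 1-D weighted medians.
Total weight W = 740; half = 370.
x-coordinate, sorted with cumulative weight:
  x=7 (N4, w=45) cum 45
  x=8 (N1, w=250) cum 295
  x=8 (N3, w=90) cum 385  ← median
  x=9 (N5, w=20) cum 405
  x=13 (N6, w=60) cum 465
  x=16 (N2, w=275) cum 740
⇒ x* = 8
y-coordinate, sorted with cumulative weight:
  y=2 (N4, w=45) cum 45
  y=5 (N1, w=250) cum 295
  y=5 (N5, w=20) cum 315
  y=12 (N2, w=275) cum 590  ← median
  y=13 (N6, w=60) cum 650
  y=15 (N3, w=90) cum 740
⇒ y* = 12

(8, 12)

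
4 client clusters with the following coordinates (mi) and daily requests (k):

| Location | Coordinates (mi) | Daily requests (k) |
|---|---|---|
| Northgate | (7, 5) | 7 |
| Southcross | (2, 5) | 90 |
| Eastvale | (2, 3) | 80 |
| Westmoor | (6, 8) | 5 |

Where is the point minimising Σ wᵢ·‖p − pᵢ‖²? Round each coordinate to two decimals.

(2.30, 4.20)

The minimiser of Σwᵢ‖p−pᵢ‖² is the weighted centroid p* = (Σwᵢpᵢ)/(Σwᵢ).
Σwᵢ = 182.
Σwᵢxᵢ = 7·7 + 90·2 + 80·2 + 5·6 = 419.
Σwᵢyᵢ = 7·5 + 90·5 + 80·3 + 5·8 = 765.
x* = 419/182 = 2.30, y* = 765/182 = 4.20.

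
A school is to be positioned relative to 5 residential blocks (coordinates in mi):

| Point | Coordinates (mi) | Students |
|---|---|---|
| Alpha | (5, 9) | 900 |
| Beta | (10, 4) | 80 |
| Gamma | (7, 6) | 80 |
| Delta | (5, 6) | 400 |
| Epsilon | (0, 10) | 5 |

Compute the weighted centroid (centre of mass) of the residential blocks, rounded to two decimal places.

The minimiser of Σwᵢ‖p−pᵢ‖² is the weighted centroid p* = (Σwᵢpᵢ)/(Σwᵢ).
Σwᵢ = 1465.
Σwᵢxᵢ = 900·5 + 80·10 + 80·7 + 400·5 + 5·0 = 7860.
Σwᵢyᵢ = 900·9 + 80·4 + 80·6 + 400·6 + 5·10 = 11350.
x* = 7860/1465 = 5.37, y* = 11350/1465 = 7.75.

(5.37, 7.75)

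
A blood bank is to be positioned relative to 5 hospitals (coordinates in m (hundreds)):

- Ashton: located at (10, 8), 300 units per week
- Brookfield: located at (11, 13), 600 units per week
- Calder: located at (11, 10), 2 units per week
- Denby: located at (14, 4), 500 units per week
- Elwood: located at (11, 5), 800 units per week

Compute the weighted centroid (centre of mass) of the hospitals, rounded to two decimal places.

The minimiser of Σwᵢ‖p−pᵢ‖² is the weighted centroid p* = (Σwᵢpᵢ)/(Σwᵢ).
Σwᵢ = 2202.
Σwᵢxᵢ = 300·10 + 600·11 + 2·11 + 500·14 + 800·11 = 25422.
Σwᵢyᵢ = 300·8 + 600·13 + 2·10 + 500·4 + 800·5 = 16220.
x* = 25422/2202 = 11.54, y* = 16220/2202 = 7.37.

(11.54, 7.37)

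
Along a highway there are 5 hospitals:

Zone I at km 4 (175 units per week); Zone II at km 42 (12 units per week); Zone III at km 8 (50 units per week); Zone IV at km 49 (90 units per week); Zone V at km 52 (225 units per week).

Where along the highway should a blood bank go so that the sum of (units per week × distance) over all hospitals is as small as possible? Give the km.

For a sum of weighted absolute distances on a line, the optimum is the weighted median (not the mean). Total weight W = 552; half-weight = 276.
Sort by position and accumulate weight:
  km 4 (Zone I, w=175) → cum 175
  km 8 (Zone III, w=50) → cum 225
  km 42 (Zone II, w=12) → cum 237
  km 49 (Zone IV, w=90) → cum 327  ≥ 276 → median here
  km 52 (Zone V, w=225) → cum 552
Optimal location: km 49.

x = 49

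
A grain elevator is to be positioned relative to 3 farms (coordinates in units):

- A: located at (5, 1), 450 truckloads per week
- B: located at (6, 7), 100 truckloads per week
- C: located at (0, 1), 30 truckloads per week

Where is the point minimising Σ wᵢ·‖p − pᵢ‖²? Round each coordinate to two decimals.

The minimiser of Σwᵢ‖p−pᵢ‖² is the weighted centroid p* = (Σwᵢpᵢ)/(Σwᵢ).
Σwᵢ = 580.
Σwᵢxᵢ = 450·5 + 100·6 + 30·0 = 2850.
Σwᵢyᵢ = 450·1 + 100·7 + 30·1 = 1180.
x* = 2850/580 = 4.91, y* = 1180/580 = 2.03.

(4.91, 2.03)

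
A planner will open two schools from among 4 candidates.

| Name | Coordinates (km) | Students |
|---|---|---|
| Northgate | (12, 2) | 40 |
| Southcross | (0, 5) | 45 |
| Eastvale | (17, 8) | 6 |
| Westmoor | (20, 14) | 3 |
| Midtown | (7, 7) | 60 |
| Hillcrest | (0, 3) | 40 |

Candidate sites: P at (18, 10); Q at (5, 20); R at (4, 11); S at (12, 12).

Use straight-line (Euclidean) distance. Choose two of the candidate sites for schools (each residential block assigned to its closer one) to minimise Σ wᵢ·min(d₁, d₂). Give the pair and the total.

{P, R}, total 1409.1

Evaluate every pair (each demand assigned to the nearer of the two):
  {P, R}: total = 1409.1
  {R, S}: total = 1445.4
  {Q, R}: total = 1592.5
  {P, S}: total = 2076.3
  {Q, S}: total = 2112.6
  {P, Q}: total = 2531.3
Best pair: {P, R} with total 1409.1.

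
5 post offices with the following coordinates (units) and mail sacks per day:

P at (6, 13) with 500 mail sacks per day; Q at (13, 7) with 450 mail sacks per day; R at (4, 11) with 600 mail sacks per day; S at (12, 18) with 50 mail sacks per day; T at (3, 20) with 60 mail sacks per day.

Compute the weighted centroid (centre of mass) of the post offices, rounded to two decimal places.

The minimiser of Σwᵢ‖p−pᵢ‖² is the weighted centroid p* = (Σwᵢpᵢ)/(Σwᵢ).
Σwᵢ = 1660.
Σwᵢxᵢ = 500·6 + 450·13 + 600·4 + 50·12 + 60·3 = 12030.
Σwᵢyᵢ = 500·13 + 450·7 + 600·11 + 50·18 + 60·20 = 18350.
x* = 12030/1660 = 7.25, y* = 18350/1660 = 11.05.

(7.25, 11.05)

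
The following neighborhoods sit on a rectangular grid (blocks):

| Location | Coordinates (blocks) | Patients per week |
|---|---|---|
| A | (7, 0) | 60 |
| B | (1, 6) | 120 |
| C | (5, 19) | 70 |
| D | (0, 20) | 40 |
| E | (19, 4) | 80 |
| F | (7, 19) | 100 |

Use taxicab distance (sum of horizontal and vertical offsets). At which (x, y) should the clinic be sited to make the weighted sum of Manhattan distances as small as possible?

(7, 6)

Manhattan distance separates: Σwᵢ(|x−xᵢ|+|y−yᵢ|) = Σwᵢ|x−xᵢ| + Σwᵢ|y−yᵢ|, so x and y are optimised independently as 1-D weighted medians.
Total weight W = 470; half = 235.
x-coordinate, sorted with cumulative weight:
  x=0 (D, w=40) cum 40
  x=1 (B, w=120) cum 160
  x=5 (C, w=70) cum 230
  x=7 (A, w=60) cum 290  ← median
  x=7 (F, w=100) cum 390
  x=19 (E, w=80) cum 470
⇒ x* = 7
y-coordinate, sorted with cumulative weight:
  y=0 (A, w=60) cum 60
  y=4 (E, w=80) cum 140
  y=6 (B, w=120) cum 260  ← median
  y=19 (C, w=70) cum 330
  y=19 (F, w=100) cum 430
  y=20 (D, w=40) cum 470
⇒ y* = 6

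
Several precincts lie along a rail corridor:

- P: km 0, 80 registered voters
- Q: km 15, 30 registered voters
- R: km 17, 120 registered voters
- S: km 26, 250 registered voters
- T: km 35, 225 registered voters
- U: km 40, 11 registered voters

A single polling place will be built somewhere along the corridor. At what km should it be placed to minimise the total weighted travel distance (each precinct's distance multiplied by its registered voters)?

For a sum of weighted absolute distances on a line, the optimum is the weighted median (not the mean). Total weight W = 716; half-weight = 358.
Sort by position and accumulate weight:
  km 0 (P, w=80) → cum 80
  km 15 (Q, w=30) → cum 110
  km 17 (R, w=120) → cum 230
  km 26 (S, w=250) → cum 480  ≥ 358 → median here
  km 35 (T, w=225) → cum 705
  km 40 (U, w=11) → cum 716
Optimal location: km 26.

x = 26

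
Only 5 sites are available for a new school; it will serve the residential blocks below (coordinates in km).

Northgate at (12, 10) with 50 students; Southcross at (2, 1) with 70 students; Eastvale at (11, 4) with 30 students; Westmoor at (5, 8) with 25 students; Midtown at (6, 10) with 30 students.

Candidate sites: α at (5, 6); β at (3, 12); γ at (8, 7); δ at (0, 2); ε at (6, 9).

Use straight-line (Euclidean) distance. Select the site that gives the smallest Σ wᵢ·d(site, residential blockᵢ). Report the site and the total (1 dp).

γ, total 1158.5 km

Total weighted distance at each candidate:
  α (5, 6): total = 1174.7
  β (3, 12): total = 1793.5
  γ (8, 7): total = 1158.5
  δ (0, 2): total = 1708.3
  ε (6, 9): total = 1207.7
Minimum is at γ with total 1158.5 km.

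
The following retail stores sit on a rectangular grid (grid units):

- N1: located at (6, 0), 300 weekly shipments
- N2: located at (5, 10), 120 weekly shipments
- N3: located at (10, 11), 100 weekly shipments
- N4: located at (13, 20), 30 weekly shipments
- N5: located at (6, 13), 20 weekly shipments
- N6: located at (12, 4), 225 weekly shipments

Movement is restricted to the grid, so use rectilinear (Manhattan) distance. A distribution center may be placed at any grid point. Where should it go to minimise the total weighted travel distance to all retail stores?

(6, 4)

Manhattan distance separates: Σwᵢ(|x−xᵢ|+|y−yᵢ|) = Σwᵢ|x−xᵢ| + Σwᵢ|y−yᵢ|, so x and y are optimised independently as 1-D weighted medians.
Total weight W = 795; half = 397.5.
x-coordinate, sorted with cumulative weight:
  x=5 (N2, w=120) cum 120
  x=6 (N1, w=300) cum 420  ← median
  x=6 (N5, w=20) cum 440
  x=10 (N3, w=100) cum 540
  x=12 (N6, w=225) cum 765
  x=13 (N4, w=30) cum 795
⇒ x* = 6
y-coordinate, sorted with cumulative weight:
  y=0 (N1, w=300) cum 300
  y=4 (N6, w=225) cum 525  ← median
  y=10 (N2, w=120) cum 645
  y=11 (N3, w=100) cum 745
  y=13 (N5, w=20) cum 765
  y=20 (N4, w=30) cum 795
⇒ y* = 4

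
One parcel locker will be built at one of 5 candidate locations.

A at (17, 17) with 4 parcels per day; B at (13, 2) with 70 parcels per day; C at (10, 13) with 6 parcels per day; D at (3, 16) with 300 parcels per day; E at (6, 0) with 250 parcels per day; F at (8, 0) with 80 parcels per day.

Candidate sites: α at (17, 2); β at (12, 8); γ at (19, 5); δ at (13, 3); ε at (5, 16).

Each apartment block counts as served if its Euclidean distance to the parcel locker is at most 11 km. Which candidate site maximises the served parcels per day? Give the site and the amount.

Coverage radius r = 11 km; a point is covered iff (Δx)²+(Δy)² ≤ 11² = 121.
  α (17, 2): covers {B, F} → 150
  β (12, 8): covers {A, B, C, E, F} → 410
  γ (19, 5): covers {B} → 70
  δ (13, 3): covers {B, C, E, F} → 406
  ε (5, 16): covers {C, D} → 306
Maximum coverage at β: 410 parcels per day.

β, covering 410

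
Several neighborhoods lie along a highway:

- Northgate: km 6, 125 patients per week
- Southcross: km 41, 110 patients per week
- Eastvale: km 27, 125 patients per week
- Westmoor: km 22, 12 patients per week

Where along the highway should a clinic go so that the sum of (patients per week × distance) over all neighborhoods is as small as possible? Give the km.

x = 27

For a sum of weighted absolute distances on a line, the optimum is the weighted median (not the mean). Total weight W = 372; half-weight = 186.
Sort by position and accumulate weight:
  km 6 (Northgate, w=125) → cum 125
  km 22 (Westmoor, w=12) → cum 137
  km 27 (Eastvale, w=125) → cum 262  ≥ 186 → median here
  km 41 (Southcross, w=110) → cum 372
Optimal location: km 27.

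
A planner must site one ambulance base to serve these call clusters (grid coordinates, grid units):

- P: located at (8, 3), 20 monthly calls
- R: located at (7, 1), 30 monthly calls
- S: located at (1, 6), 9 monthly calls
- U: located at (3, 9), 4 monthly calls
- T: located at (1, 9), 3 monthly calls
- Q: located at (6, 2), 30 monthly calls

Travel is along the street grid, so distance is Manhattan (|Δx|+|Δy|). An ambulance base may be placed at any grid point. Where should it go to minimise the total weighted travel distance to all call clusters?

(7, 2)

Manhattan distance separates: Σwᵢ(|x−xᵢ|+|y−yᵢ|) = Σwᵢ|x−xᵢ| + Σwᵢ|y−yᵢ|, so x and y are optimised independently as 1-D weighted medians.
Total weight W = 96; half = 48.
x-coordinate, sorted with cumulative weight:
  x=1 (S, w=9) cum 9
  x=1 (T, w=3) cum 12
  x=3 (U, w=4) cum 16
  x=6 (Q, w=30) cum 46
  x=7 (R, w=30) cum 76  ← median
  x=8 (P, w=20) cum 96
⇒ x* = 7
y-coordinate, sorted with cumulative weight:
  y=1 (R, w=30) cum 30
  y=2 (Q, w=30) cum 60  ← median
  y=3 (P, w=20) cum 80
  y=6 (S, w=9) cum 89
  y=9 (U, w=4) cum 93
  y=9 (T, w=3) cum 96
⇒ y* = 2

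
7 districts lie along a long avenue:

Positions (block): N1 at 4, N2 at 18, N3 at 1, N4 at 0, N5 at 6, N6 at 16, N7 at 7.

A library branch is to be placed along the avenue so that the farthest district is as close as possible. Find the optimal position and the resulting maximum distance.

location 9, max distance 9

The 1-center on a line is the midpoint of the two extreme points: leftmost at 0, rightmost at 18.
Optimal location = (0 + 18)/2 = 9; maximum distance = (18 − 0)/2 = 9.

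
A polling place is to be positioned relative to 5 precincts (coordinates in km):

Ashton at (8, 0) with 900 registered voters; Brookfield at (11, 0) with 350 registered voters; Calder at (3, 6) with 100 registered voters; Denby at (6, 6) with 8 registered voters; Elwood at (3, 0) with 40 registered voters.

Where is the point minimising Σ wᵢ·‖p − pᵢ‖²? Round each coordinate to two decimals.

The minimiser of Σwᵢ‖p−pᵢ‖² is the weighted centroid p* = (Σwᵢpᵢ)/(Σwᵢ).
Σwᵢ = 1398.
Σwᵢxᵢ = 900·8 + 350·11 + 100·3 + 8·6 + 40·3 = 11518.
Σwᵢyᵢ = 900·0 + 350·0 + 100·6 + 8·6 + 40·0 = 648.
x* = 11518/1398 = 8.24, y* = 648/1398 = 0.46.

(8.24, 0.46)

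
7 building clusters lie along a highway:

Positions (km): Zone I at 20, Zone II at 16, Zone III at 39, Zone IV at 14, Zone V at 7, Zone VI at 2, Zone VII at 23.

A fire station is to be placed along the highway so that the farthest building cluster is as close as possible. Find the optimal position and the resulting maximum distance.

location 20.5, max distance 18.5

The 1-center on a line is the midpoint of the two extreme points: leftmost at 2, rightmost at 39.
Optimal location = (2 + 39)/2 = 20.5; maximum distance = (39 − 2)/2 = 18.5.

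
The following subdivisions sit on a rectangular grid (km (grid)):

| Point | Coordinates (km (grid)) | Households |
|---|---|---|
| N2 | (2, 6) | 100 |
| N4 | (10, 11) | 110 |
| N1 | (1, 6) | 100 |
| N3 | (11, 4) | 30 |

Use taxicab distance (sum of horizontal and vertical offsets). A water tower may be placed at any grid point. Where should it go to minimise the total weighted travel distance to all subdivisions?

Manhattan distance separates: Σwᵢ(|x−xᵢ|+|y−yᵢ|) = Σwᵢ|x−xᵢ| + Σwᵢ|y−yᵢ|, so x and y are optimised independently as 1-D weighted medians.
Total weight W = 340; half = 170.
x-coordinate, sorted with cumulative weight:
  x=1 (N1, w=100) cum 100
  x=2 (N2, w=100) cum 200  ← median
  x=10 (N4, w=110) cum 310
  x=11 (N3, w=30) cum 340
⇒ x* = 2
y-coordinate, sorted with cumulative weight:
  y=4 (N3, w=30) cum 30
  y=6 (N2, w=100) cum 130
  y=6 (N1, w=100) cum 230  ← median
  y=11 (N4, w=110) cum 340
⇒ y* = 6

(2, 6)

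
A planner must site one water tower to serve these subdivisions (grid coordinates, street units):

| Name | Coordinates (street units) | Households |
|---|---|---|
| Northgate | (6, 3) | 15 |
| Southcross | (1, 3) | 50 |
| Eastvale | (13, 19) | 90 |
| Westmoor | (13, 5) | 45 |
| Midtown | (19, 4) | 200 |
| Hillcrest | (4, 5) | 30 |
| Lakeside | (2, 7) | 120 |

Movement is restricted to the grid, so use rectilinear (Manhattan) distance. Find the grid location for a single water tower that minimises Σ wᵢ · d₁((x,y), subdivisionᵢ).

Manhattan distance separates: Σwᵢ(|x−xᵢ|+|y−yᵢ|) = Σwᵢ|x−xᵢ| + Σwᵢ|y−yᵢ|, so x and y are optimised independently as 1-D weighted medians.
Total weight W = 550; half = 275.
x-coordinate, sorted with cumulative weight:
  x=1 (Southcross, w=50) cum 50
  x=2 (Lakeside, w=120) cum 170
  x=4 (Hillcrest, w=30) cum 200
  x=6 (Northgate, w=15) cum 215
  x=13 (Eastvale, w=90) cum 305  ← median
  x=13 (Westmoor, w=45) cum 350
  x=19 (Midtown, w=200) cum 550
⇒ x* = 13
y-coordinate, sorted with cumulative weight:
  y=3 (Northgate, w=15) cum 15
  y=3 (Southcross, w=50) cum 65
  y=4 (Midtown, w=200) cum 265
  y=5 (Westmoor, w=45) cum 310  ← median
  y=5 (Hillcrest, w=30) cum 340
  y=7 (Lakeside, w=120) cum 460
  y=19 (Eastvale, w=90) cum 550
⇒ y* = 5

(13, 5)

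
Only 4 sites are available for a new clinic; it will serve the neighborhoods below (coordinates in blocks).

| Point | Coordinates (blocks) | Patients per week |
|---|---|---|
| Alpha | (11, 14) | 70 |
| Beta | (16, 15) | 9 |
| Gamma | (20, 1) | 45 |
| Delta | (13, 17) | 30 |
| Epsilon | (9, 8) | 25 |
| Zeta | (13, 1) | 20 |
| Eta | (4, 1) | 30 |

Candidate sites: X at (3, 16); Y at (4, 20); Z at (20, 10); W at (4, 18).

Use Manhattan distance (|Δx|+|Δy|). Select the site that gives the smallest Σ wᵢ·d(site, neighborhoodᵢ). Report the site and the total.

Z, total 3211 blocks

Total weighted distance at each candidate:
  X (3, 16): total = 3926
  Y (4, 20): total = 4553
  Z (20, 10): total = 3211
  W (4, 18): total = 4095
Minimum is at Z with total 3211 blocks.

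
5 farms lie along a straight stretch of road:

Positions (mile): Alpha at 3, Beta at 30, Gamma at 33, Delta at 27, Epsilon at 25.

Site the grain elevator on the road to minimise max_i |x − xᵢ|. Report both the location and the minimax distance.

The 1-center on a line is the midpoint of the two extreme points: leftmost at 3, rightmost at 33.
Optimal location = (3 + 33)/2 = 18; maximum distance = (33 − 3)/2 = 15.

location 18, max distance 15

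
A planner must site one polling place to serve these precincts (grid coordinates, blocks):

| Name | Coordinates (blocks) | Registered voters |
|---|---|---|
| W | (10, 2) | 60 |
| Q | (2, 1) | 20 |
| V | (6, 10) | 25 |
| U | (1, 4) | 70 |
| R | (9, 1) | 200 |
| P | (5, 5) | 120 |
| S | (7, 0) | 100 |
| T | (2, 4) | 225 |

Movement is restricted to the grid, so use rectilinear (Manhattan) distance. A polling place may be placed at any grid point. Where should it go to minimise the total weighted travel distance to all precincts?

(5, 4)

Manhattan distance separates: Σwᵢ(|x−xᵢ|+|y−yᵢ|) = Σwᵢ|x−xᵢ| + Σwᵢ|y−yᵢ|, so x and y are optimised independently as 1-D weighted medians.
Total weight W = 820; half = 410.
x-coordinate, sorted with cumulative weight:
  x=1 (U, w=70) cum 70
  x=2 (Q, w=20) cum 90
  x=2 (T, w=225) cum 315
  x=5 (P, w=120) cum 435  ← median
  x=6 (V, w=25) cum 460
  x=7 (S, w=100) cum 560
  x=9 (R, w=200) cum 760
  x=10 (W, w=60) cum 820
⇒ x* = 5
y-coordinate, sorted with cumulative weight:
  y=0 (S, w=100) cum 100
  y=1 (Q, w=20) cum 120
  y=1 (R, w=200) cum 320
  y=2 (W, w=60) cum 380
  y=4 (U, w=70) cum 450  ← median
  y=4 (T, w=225) cum 675
  y=5 (P, w=120) cum 795
  y=10 (V, w=25) cum 820
⇒ y* = 4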